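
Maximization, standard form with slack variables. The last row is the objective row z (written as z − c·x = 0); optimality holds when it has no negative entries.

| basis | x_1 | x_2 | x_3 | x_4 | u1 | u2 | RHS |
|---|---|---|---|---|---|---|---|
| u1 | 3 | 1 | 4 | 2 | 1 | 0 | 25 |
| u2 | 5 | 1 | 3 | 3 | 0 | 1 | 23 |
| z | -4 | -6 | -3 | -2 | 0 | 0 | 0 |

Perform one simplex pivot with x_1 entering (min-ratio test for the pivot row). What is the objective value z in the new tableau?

Ratio test on column x_1 — row 1: 25/3 = 25/3; row 2: 23/5 = 23/5. Minimum is 23/5 at row 2 (u2 leaves); pivot element 5.
Pivot on row 2; the z-row RHS becomes 0 − (-4)·(23/5) = 92/5.

92/5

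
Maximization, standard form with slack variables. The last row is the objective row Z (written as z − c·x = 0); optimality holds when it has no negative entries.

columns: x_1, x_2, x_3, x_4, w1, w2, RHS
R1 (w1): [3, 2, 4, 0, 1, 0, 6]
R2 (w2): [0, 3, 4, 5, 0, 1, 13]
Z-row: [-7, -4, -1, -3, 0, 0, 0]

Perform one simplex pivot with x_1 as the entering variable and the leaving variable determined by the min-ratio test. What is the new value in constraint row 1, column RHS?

Ratio test on column x_1 — row 1: 6/3 = 2; row 2: entry 0 ≤ 0. Minimum is 2 at row 1 (w1 leaves); pivot element 3.
Divide row 1 by 3; eliminate column x_1 from the other rows.
In the new row 1, the RHS entry is the old entry divided by the pivot: 6/3 = 2.

2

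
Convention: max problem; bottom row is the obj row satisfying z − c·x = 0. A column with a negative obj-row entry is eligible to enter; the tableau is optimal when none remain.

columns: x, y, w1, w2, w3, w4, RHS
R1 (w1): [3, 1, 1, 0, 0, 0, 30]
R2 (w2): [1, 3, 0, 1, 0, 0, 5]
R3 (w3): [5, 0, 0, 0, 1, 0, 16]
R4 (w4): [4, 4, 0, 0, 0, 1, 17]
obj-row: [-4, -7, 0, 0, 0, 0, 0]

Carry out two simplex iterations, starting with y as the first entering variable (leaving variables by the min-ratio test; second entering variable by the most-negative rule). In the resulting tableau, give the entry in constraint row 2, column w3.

-1/15

Ratio test on column y — row 1: 30/1 = 30; row 2: 5/3 = 5/3; row 3: entry 0 ≤ 0; row 4: 17/4 = 17/4. Minimum is 5/3 at row 2 (w2 leaves); pivot element 3.
Divide row 2 by 3; eliminate column y from the other rows.
Second iteration: most negative obj-row entry is -5/3 in column x, so x enters.
Ratio test on column x — row 1: (85/3)/(8/3) = 85/8; row 2: (5/3)/(1/3) = 5; row 3: 16/5 = 16/5; row 4: (31/3)/(8/3) = 31/8. Minimum is 16/5 at row 3 (w3 leaves); pivot element 5.
Divide row 3 by 5; eliminate column x from the other rows.
After both pivots, the entry at constraint row 2, column w3 is -1/15.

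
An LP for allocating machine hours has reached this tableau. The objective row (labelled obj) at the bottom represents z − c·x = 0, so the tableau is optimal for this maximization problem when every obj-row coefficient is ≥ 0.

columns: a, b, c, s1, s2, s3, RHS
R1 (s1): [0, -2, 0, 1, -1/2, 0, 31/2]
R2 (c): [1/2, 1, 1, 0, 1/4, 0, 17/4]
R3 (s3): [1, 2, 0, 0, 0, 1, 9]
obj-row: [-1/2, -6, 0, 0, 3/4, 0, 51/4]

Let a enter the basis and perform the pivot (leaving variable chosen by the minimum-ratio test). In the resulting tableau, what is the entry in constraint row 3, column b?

Ratio test on column a — row 1: entry 0 ≤ 0; row 2: (17/4)/(1/2) = 17/2; row 3: 9/1 = 9. Minimum is 17/2 at row 2 (c leaves); pivot element 1/2.
Divide row 2 by 1/2; eliminate column a from the other rows.
Row 3 update in column b: 2 − 1·2 = 0.

0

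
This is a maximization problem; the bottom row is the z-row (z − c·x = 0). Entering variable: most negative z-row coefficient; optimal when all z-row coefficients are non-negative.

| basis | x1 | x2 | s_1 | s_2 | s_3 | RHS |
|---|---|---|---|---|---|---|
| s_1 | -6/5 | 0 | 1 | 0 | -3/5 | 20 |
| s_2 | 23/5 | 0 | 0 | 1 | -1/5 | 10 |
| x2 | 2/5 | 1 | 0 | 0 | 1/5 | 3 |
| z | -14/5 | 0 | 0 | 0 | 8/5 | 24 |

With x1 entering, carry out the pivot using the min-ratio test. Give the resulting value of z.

Ratio test on column x1 — row 1: entry -6/5 ≤ 0; row 2: 10/(23/5) = 50/23; row 3: 3/(2/5) = 15/2. Minimum is 50/23 at row 2 (s_2 leaves); pivot element 23/5.
Pivot on row 2; the z-row RHS becomes 24 − (-14/5)·(50/23) = 692/23.

692/23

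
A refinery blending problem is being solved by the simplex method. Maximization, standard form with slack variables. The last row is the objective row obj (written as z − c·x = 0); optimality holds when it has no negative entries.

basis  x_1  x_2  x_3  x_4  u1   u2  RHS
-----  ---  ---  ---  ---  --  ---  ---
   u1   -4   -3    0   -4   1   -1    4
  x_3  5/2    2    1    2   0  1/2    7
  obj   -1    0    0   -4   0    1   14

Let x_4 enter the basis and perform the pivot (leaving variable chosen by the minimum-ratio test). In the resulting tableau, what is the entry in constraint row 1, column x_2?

Ratio test on column x_4 — row 1: entry -4 ≤ 0; row 2: 7/2 = 7/2. Minimum is 7/2 at row 2 (x_3 leaves); pivot element 2.
Divide row 2 by 2; eliminate column x_4 from the other rows.
Row 1 update in column x_2: -3 − (-4)·1 = 1.

1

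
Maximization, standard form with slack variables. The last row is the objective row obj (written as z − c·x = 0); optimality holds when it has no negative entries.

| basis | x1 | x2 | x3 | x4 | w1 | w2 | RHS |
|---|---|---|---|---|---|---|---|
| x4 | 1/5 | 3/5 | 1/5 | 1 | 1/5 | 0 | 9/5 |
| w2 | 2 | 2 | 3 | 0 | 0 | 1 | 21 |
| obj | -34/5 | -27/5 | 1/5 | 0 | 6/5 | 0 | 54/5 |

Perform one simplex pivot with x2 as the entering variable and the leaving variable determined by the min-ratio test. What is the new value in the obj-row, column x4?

Ratio test on column x2 — row 1: (9/5)/(3/5) = 3; row 2: 21/2 = 21/2. Minimum is 3 at row 1 (x4 leaves); pivot element 3/5.
Divide row 1 by 3/5; eliminate column x2 from the other rows.
obj-row update in column x4: 0 − (-27/5)·(5/3) = 9.

9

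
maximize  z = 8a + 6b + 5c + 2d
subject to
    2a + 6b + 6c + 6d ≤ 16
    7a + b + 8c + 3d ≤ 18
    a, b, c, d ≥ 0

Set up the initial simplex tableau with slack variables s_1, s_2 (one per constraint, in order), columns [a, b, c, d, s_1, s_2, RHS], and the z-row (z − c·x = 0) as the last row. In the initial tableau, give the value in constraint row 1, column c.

6

Constraint 1 has coefficient 6 on c.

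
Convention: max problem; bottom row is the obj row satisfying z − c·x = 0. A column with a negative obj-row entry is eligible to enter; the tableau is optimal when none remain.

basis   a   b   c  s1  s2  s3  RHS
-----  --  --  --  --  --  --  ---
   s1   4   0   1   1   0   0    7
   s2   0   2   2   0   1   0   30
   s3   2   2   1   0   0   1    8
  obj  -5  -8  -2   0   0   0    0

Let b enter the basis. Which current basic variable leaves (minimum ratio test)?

Column b entries and ratios — s1: 0 ≤ 0, skip; s2: 30/2 = 15; s3: 8/2 = 4.
Smallest ratio is 4 in the row of s3, so s3 leaves.

s3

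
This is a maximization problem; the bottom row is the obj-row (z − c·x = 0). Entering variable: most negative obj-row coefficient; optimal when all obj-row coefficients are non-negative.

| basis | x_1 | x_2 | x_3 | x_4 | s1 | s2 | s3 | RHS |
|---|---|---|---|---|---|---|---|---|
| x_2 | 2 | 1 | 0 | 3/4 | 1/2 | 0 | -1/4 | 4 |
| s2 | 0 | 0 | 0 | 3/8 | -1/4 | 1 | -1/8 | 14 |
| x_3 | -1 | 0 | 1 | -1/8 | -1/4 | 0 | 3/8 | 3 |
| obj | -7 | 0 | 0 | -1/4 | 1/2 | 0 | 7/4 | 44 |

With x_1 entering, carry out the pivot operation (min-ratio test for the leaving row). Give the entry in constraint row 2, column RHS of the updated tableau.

14

Ratio test on column x_1 — row 1: 4/2 = 2; row 2: entry 0 ≤ 0; row 3: entry -1 ≤ 0. Minimum is 2 at row 1 (x_2 leaves); pivot element 2.
Divide row 1 by 2; eliminate column x_1 from the other rows.
Row 2 update in column RHS: 14 − 0·2 = 14.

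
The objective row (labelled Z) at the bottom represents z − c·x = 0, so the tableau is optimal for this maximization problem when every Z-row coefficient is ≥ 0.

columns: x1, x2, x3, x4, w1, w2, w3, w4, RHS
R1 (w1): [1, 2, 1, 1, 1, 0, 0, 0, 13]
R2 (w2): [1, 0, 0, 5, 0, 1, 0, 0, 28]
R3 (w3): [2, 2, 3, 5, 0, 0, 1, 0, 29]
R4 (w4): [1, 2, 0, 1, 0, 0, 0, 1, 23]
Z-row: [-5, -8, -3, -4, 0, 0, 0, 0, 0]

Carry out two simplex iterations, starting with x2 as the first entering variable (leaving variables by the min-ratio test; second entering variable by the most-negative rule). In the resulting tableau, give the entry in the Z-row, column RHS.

Ratio test on column x2 — row 1: 13/2 = 13/2; row 2: entry 0 ≤ 0; row 3: 29/2 = 29/2; row 4: 23/2 = 23/2. Minimum is 13/2 at row 1 (w1 leaves); pivot element 2.
Divide row 1 by 2; eliminate column x2 from the other rows.
Second iteration: most negative Z-row entry is -1 in column x1, so x1 enters.
Ratio test on column x1 — row 1: (13/2)/(1/2) = 13; row 2: 28/1 = 28; row 3: 16/1 = 16; row 4: entry 0 ≤ 0. Minimum is 13 at row 1 (x2 leaves); pivot element 1/2.
Divide row 1 by 1/2; eliminate column x1 from the other rows.
After both pivots, the entry at the Z-row, column RHS is 65.

65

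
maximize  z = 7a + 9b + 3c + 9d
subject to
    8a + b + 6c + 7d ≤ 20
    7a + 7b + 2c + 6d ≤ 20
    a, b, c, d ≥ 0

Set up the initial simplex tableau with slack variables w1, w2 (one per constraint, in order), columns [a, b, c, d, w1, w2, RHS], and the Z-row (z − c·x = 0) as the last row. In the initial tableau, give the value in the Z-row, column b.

The Z-row carries the negated objective coefficients: the b entry is -9.

-9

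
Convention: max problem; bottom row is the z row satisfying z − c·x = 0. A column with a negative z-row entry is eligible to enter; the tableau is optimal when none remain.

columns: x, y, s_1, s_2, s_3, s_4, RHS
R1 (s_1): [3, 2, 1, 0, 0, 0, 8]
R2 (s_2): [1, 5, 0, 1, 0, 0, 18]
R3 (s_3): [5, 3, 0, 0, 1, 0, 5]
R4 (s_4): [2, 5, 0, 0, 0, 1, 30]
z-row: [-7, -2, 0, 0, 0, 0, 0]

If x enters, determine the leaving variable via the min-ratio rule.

s_3

Column x entries and ratios — s_1: 8/3 = 8/3; s_2: 18/1 = 18; s_3: 5/5 = 1; s_4: 30/2 = 15.
Smallest ratio is 1 in the row of s_3, so s_3 leaves.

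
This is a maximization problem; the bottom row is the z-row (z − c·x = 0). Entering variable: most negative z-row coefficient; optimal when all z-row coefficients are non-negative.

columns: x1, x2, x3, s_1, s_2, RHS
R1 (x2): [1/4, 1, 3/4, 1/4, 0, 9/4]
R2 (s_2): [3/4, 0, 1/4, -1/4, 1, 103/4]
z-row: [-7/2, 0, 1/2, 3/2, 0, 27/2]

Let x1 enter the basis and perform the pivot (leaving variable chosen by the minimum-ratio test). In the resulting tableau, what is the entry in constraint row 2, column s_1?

Ratio test on column x1 — row 1: (9/4)/(1/4) = 9; row 2: (103/4)/(3/4) = 103/3. Minimum is 9 at row 1 (x2 leaves); pivot element 1/4.
Divide row 1 by 1/4; eliminate column x1 from the other rows.
Row 2 update in column s_1: -1/4 − (3/4)·1 = -1.

-1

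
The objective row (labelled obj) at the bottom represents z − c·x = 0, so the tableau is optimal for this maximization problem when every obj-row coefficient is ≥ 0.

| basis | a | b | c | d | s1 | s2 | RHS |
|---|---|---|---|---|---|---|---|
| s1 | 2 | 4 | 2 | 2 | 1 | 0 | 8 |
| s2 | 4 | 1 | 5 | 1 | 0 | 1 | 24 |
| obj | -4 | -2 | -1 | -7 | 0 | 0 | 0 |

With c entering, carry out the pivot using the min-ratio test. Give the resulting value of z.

Ratio test on column c — row 1: 8/2 = 4; row 2: 24/5 = 24/5. Minimum is 4 at row 1 (s1 leaves); pivot element 2.
Pivot on row 1; the obj-row RHS becomes 0 − (-1)·4 = 4.

4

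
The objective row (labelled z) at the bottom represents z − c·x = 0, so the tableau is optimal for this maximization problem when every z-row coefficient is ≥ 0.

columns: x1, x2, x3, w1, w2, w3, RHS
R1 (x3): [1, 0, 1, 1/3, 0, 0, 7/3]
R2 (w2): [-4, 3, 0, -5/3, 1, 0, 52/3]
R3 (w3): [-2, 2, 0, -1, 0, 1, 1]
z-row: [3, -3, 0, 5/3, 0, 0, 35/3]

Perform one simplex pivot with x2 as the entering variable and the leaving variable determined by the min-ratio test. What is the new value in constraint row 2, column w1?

Ratio test on column x2 — row 1: entry 0 ≤ 0; row 2: (52/3)/3 = 52/9; row 3: 1/2 = 1/2. Minimum is 1/2 at row 3 (w3 leaves); pivot element 2.
Divide row 3 by 2; eliminate column x2 from the other rows.
Row 2 update in column w1: -5/3 − 3·(-1/2) = -1/6.

-1/6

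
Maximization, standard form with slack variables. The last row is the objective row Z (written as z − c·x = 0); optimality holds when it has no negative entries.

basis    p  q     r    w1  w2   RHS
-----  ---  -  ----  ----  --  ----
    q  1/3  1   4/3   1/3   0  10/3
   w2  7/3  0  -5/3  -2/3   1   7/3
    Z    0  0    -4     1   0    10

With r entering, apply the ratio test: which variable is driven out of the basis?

q

Column r entries and ratios — q: (10/3)/(4/3) = 5/2; w2: -5/3 ≤ 0, skip.
Smallest ratio is 5/2 in the row of q, so q leaves.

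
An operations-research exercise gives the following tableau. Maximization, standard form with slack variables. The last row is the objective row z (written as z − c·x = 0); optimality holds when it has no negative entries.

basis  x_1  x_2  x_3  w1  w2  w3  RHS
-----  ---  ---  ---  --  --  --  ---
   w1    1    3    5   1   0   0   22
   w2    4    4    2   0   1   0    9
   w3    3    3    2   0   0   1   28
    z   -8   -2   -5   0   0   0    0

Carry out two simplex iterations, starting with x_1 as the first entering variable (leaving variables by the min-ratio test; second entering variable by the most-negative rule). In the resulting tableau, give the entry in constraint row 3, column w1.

Ratio test on column x_1 — row 1: 22/1 = 22; row 2: 9/4 = 9/4; row 3: 28/3 = 28/3. Minimum is 9/4 at row 2 (w2 leaves); pivot element 4.
Divide row 2 by 4; eliminate column x_1 from the other rows.
Second iteration: most negative z-row entry is -1 in column x_3, so x_3 enters.
Ratio test on column x_3 — row 1: (79/4)/(9/2) = 79/18; row 2: (9/4)/(1/2) = 9/2; row 3: (85/4)/(1/2) = 85/2. Minimum is 79/18 at row 1 (w1 leaves); pivot element 9/2.
Divide row 1 by 9/2; eliminate column x_3 from the other rows.
After both pivots, the entry at constraint row 3, column w1 is -1/9.

-1/9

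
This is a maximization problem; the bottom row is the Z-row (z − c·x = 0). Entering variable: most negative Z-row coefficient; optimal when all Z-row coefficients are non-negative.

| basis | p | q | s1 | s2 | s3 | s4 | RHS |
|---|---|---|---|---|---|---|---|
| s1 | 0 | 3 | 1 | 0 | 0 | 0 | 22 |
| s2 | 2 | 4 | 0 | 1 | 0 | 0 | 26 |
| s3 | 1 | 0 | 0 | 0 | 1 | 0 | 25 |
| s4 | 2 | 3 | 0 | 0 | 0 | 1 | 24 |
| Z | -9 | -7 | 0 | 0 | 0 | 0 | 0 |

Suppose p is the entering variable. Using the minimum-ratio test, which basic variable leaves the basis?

s4

Column p entries and ratios — s1: 0 ≤ 0, skip; s2: 26/2 = 13; s3: 25/1 = 25; s4: 24/2 = 12.
Smallest ratio is 12 in the row of s4, so s4 leaves.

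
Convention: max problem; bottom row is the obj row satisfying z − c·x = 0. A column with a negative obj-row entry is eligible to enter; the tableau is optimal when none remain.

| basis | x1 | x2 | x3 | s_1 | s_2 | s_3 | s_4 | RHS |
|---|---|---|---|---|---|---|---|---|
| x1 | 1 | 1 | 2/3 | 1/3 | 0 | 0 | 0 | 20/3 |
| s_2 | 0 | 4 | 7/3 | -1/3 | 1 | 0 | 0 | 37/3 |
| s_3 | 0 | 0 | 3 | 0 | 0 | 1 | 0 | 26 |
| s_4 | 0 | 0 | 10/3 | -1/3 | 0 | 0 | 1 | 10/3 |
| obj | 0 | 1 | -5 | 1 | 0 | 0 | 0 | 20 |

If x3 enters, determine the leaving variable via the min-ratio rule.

Column x3 entries and ratios — x1: (20/3)/(2/3) = 10; s_2: (37/3)/(7/3) = 37/7; s_3: 26/3 = 26/3; s_4: (10/3)/(10/3) = 1.
Smallest ratio is 1 in the row of s_4, so s_4 leaves.

s_4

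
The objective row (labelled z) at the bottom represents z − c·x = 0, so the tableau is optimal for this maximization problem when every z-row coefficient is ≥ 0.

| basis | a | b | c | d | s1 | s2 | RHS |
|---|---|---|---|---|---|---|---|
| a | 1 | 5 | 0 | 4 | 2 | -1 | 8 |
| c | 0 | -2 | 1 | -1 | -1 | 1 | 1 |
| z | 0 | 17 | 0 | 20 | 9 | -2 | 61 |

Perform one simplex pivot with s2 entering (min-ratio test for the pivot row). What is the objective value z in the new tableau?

63

Ratio test on column s2 — row 1: entry -1 ≤ 0; row 2: 1/1 = 1. Minimum is 1 at row 2 (c leaves); pivot element 1.
Pivot on row 2; the z-row RHS becomes 61 − (-2)·1 = 63.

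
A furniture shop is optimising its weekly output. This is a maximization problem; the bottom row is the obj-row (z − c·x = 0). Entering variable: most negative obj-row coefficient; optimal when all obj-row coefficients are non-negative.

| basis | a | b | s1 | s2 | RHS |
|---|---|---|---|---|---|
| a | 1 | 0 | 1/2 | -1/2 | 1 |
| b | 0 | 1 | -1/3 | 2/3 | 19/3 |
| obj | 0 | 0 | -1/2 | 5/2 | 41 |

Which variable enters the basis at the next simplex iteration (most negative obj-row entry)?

s1

Negative obj-row entries: s1: -1/2.
The most negative is -1/2 in column s1, so s1 enters.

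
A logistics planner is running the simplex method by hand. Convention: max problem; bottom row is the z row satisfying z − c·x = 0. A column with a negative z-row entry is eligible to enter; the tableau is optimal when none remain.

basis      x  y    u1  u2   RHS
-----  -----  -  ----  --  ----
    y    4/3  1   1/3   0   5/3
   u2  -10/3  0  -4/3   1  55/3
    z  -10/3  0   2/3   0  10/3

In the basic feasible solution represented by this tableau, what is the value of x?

x is not in the basis, so in the current basic feasible solution x = 0.

0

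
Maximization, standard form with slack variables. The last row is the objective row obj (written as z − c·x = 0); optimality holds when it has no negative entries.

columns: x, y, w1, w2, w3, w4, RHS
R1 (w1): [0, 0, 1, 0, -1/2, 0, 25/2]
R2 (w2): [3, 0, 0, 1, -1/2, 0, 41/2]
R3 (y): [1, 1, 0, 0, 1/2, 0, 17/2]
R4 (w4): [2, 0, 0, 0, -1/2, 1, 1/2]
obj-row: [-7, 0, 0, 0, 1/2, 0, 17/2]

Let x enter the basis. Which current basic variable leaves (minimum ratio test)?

w4

Column x entries and ratios — w1: 0 ≤ 0, skip; w2: (41/2)/3 = 41/6; y: (17/2)/1 = 17/2; w4: (1/2)/2 = 1/4.
Smallest ratio is 1/4 in the row of w4, so w4 leaves.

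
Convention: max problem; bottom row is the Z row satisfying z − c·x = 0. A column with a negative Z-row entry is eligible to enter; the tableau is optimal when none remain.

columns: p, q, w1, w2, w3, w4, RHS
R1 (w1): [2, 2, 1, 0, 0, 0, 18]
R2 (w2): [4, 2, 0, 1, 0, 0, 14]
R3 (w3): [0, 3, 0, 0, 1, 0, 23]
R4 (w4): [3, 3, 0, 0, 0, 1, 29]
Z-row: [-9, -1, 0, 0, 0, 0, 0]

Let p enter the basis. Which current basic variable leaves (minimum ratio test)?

w2

Column p entries and ratios — w1: 18/2 = 9; w2: 14/4 = 7/2; w3: 0 ≤ 0, skip; w4: 29/3 = 29/3.
Smallest ratio is 7/2 in the row of w2, so w2 leaves.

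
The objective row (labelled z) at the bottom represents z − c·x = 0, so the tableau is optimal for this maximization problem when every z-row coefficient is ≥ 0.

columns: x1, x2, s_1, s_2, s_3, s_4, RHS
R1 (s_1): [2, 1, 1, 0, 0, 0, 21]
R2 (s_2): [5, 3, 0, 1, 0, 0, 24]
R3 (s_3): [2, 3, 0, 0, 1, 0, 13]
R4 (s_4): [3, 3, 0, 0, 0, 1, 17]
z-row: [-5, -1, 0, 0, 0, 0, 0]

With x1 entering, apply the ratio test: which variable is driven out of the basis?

s_2

Column x1 entries and ratios — s_1: 21/2 = 21/2; s_2: 24/5 = 24/5; s_3: 13/2 = 13/2; s_4: 17/3 = 17/3.
Smallest ratio is 24/5 in the row of s_2, so s_2 leaves.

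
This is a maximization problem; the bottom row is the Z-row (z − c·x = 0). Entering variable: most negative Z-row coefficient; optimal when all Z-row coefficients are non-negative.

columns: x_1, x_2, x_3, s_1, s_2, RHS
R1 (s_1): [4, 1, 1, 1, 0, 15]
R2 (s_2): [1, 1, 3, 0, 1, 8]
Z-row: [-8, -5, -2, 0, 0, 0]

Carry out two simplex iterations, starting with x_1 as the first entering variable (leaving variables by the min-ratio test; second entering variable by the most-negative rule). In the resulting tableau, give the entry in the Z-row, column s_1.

1

Ratio test on column x_1 — row 1: 15/4 = 15/4; row 2: 8/1 = 8. Minimum is 15/4 at row 1 (s_1 leaves); pivot element 4.
Divide row 1 by 4; eliminate column x_1 from the other rows.
Second iteration: most negative Z-row entry is -3 in column x_2, so x_2 enters.
Ratio test on column x_2 — row 1: (15/4)/(1/4) = 15; row 2: (17/4)/(3/4) = 17/3. Minimum is 17/3 at row 2 (s_2 leaves); pivot element 3/4.
Divide row 2 by 3/4; eliminate column x_2 from the other rows.
After both pivots, the entry at the Z-row, column s_1 is 1.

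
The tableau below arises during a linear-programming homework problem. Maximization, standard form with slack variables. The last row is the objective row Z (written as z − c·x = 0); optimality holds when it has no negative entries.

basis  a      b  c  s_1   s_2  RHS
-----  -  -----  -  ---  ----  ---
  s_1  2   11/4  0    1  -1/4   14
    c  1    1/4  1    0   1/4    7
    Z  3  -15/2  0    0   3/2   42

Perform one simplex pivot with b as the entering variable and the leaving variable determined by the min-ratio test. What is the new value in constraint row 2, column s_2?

Ratio test on column b — row 1: 14/(11/4) = 56/11; row 2: 7/(1/4) = 28. Minimum is 56/11 at row 1 (s_1 leaves); pivot element 11/4.
Divide row 1 by 11/4; eliminate column b from the other rows.
Row 2 update in column s_2: 1/4 − (1/4)·(-1/11) = 3/11.

3/11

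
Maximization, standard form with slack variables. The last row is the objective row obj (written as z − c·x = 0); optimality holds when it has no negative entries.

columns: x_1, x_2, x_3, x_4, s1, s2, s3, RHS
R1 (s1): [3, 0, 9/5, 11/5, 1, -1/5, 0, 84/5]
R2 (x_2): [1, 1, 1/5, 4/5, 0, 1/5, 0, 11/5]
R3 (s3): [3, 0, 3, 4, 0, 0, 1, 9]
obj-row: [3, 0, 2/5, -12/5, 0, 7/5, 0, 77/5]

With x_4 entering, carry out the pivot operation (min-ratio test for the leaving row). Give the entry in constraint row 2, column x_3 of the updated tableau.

Ratio test on column x_4 — row 1: (84/5)/(11/5) = 84/11; row 2: (11/5)/(4/5) = 11/4; row 3: 9/4 = 9/4. Minimum is 9/4 at row 3 (s3 leaves); pivot element 4.
Divide row 3 by 4; eliminate column x_4 from the other rows.
Row 2 update in column x_3: 1/5 − (4/5)·(3/4) = -2/5.

-2/5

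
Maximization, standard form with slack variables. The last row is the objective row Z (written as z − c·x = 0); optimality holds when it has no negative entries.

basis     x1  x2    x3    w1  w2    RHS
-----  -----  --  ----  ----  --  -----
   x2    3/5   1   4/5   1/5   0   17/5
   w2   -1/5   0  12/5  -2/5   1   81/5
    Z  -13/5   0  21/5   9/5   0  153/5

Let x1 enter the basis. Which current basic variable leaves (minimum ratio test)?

x2

Column x1 entries and ratios — x2: (17/5)/(3/5) = 17/3; w2: -1/5 ≤ 0, skip.
Smallest ratio is 17/3 in the row of x2, so x2 leaves.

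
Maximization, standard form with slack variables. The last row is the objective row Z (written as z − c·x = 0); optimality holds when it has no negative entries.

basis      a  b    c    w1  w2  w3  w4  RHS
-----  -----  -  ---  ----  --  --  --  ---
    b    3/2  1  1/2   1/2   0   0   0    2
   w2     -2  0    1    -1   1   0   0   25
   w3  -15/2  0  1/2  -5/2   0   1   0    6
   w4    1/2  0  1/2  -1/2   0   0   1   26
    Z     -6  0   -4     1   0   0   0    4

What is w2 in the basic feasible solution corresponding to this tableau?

w2 is basic (row 2); its value is the RHS of that row, 25.

25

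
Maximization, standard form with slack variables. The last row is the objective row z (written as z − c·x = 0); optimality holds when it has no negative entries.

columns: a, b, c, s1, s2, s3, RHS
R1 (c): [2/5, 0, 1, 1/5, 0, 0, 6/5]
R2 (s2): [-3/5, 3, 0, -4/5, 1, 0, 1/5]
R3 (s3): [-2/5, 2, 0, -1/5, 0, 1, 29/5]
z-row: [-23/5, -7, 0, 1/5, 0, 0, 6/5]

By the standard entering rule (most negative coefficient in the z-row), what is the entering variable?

Negative z-row entries: a: -23/5, b: -7.
The most negative is -7 in column b, so b enters.

b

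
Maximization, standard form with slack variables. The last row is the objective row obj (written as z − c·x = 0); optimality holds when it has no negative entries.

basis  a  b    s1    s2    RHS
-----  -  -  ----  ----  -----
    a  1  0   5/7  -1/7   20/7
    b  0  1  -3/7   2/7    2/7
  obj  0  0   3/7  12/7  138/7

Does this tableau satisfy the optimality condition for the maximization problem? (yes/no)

Every obj-row coefficient is ≥ 0, so the tableau is optimal.

yes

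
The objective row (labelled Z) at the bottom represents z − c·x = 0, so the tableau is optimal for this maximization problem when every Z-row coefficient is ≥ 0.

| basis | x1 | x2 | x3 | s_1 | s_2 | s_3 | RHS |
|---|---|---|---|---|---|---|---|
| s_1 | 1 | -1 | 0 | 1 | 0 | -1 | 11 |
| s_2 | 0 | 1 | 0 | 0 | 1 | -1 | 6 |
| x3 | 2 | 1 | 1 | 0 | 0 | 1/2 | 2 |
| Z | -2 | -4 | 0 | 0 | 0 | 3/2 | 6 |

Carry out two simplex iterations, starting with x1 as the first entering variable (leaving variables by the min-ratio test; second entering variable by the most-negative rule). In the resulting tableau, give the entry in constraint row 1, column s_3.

Ratio test on column x1 — row 1: 11/1 = 11; row 2: entry 0 ≤ 0; row 3: 2/2 = 1. Minimum is 1 at row 3 (x3 leaves); pivot element 2.
Divide row 3 by 2; eliminate column x1 from the other rows.
Second iteration: most negative Z-row entry is -3 in column x2, so x2 enters.
Ratio test on column x2 — row 1: entry -3/2 ≤ 0; row 2: 6/1 = 6; row 3: 1/(1/2) = 2. Minimum is 2 at row 3 (x1 leaves); pivot element 1/2.
Divide row 3 by 1/2; eliminate column x2 from the other rows.
After both pivots, the entry at constraint row 1, column s_3 is -1/2.

-1/2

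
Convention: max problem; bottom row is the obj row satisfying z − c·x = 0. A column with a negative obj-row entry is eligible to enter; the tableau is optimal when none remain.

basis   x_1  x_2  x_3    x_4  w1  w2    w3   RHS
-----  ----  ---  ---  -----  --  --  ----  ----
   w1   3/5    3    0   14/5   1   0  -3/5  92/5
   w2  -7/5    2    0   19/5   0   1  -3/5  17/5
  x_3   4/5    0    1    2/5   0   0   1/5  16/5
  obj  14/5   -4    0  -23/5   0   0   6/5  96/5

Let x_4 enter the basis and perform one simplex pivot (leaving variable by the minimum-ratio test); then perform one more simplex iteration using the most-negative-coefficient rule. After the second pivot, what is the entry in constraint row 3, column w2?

Ratio test on column x_4 — row 1: (92/5)/(14/5) = 46/7; row 2: (17/5)/(19/5) = 17/19; row 3: (16/5)/(2/5) = 8. Minimum is 17/19 at row 2 (w2 leaves); pivot element 19/5.
Divide row 2 by 19/5; eliminate column x_4 from the other rows.
Second iteration: most negative obj-row entry is -30/19 in column x_2, so x_2 enters.
Ratio test on column x_2 — row 1: (302/19)/(29/19) = 302/29; row 2: (17/19)/(10/19) = 17/10; row 3: entry -4/19 ≤ 0. Minimum is 17/10 at row 2 (x_4 leaves); pivot element 10/19.
Divide row 2 by 10/19; eliminate column x_2 from the other rows.
After both pivots, the entry at constraint row 3, column w2 is 0.

0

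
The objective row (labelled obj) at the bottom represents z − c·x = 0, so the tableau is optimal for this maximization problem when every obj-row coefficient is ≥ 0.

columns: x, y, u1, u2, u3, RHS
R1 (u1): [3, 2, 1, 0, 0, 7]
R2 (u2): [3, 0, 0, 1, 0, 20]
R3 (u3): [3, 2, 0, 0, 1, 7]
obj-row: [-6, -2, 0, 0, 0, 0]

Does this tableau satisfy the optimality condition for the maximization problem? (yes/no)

no

The obj-row has a negative entry -6 in column x, so it is not optimal.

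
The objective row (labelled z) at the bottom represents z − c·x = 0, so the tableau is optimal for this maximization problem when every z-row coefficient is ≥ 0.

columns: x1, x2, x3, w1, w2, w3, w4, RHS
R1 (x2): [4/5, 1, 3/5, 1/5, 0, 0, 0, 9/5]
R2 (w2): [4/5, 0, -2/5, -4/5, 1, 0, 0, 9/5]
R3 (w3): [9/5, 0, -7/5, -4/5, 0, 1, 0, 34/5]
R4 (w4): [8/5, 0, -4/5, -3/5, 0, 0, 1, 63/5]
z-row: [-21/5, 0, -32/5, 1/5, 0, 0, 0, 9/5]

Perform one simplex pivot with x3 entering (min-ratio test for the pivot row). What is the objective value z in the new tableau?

21

Ratio test on column x3 — row 1: (9/5)/(3/5) = 3; row 2: entry -2/5 ≤ 0; row 3: entry -7/5 ≤ 0; row 4: entry -4/5 ≤ 0. Minimum is 3 at row 1 (x2 leaves); pivot element 3/5.
Pivot on row 1; the z-row RHS becomes 9/5 − (-32/5)·3 = 21.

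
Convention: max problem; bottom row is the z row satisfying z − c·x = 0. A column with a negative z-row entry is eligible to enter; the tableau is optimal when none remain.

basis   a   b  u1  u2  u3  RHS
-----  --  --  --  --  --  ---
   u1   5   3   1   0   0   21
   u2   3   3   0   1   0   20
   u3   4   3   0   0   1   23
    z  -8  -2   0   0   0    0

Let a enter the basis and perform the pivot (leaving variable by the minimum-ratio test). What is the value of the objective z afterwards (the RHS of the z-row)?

168/5

Ratio test on column a — row 1: 21/5 = 21/5; row 2: 20/3 = 20/3; row 3: 23/4 = 23/4. Minimum is 21/5 at row 1 (u1 leaves); pivot element 5.
Pivot on row 1; the z-row RHS becomes 0 − (-8)·(21/5) = 168/5.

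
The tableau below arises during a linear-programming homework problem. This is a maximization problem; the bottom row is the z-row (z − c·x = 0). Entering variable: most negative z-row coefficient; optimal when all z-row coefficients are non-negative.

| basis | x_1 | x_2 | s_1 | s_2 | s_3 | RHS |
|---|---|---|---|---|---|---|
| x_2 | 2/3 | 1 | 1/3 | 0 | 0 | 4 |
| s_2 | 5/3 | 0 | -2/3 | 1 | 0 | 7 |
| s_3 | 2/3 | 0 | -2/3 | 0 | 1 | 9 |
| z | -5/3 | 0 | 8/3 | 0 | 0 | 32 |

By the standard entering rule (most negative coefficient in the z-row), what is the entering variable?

x_1

Negative z-row entries: x_1: -5/3.
The most negative is -5/3 in column x_1, so x_1 enters.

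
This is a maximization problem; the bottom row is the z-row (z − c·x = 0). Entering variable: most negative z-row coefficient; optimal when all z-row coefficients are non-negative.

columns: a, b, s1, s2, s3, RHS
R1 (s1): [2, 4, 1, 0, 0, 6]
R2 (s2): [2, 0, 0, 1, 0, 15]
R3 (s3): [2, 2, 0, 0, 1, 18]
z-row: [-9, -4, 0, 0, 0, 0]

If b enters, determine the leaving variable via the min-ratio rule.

Column b entries and ratios — s1: 6/4 = 3/2; s2: 0 ≤ 0, skip; s3: 18/2 = 9.
Smallest ratio is 3/2 in the row of s1, so s1 leaves.

s1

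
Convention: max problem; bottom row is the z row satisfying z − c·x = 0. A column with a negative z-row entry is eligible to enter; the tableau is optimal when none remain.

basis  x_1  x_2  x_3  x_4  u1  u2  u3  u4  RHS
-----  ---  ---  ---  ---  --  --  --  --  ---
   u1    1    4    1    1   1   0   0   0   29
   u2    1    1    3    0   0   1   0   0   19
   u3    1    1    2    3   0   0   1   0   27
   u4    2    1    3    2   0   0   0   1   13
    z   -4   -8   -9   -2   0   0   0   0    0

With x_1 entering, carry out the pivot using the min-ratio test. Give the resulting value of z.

26

Ratio test on column x_1 — row 1: 29/1 = 29; row 2: 19/1 = 19; row 3: 27/1 = 27; row 4: 13/2 = 13/2. Minimum is 13/2 at row 4 (u4 leaves); pivot element 2.
Pivot on row 4; the z-row RHS becomes 0 − (-4)·(13/2) = 26.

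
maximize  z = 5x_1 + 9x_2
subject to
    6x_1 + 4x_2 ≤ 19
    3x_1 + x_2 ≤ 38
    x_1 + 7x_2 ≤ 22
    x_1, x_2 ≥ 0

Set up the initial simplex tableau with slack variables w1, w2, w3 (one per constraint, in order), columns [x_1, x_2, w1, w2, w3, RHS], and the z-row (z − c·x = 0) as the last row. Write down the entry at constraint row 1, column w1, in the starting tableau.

Slack w1 belongs to constraint 1; its column is the unit vector e_1, so the entry in row 1 is 1.

1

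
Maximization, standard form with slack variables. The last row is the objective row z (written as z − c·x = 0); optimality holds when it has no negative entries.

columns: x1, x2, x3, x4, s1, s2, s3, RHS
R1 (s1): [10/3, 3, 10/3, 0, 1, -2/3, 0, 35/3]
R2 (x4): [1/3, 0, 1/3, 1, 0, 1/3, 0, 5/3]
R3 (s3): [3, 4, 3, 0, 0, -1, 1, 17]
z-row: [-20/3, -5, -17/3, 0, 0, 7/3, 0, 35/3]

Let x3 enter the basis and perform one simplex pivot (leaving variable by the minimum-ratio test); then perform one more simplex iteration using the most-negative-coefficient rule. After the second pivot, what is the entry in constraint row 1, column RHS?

7/2

Ratio test on column x3 — row 1: (35/3)/(10/3) = 7/2; row 2: (5/3)/(1/3) = 5; row 3: 17/3 = 17/3. Minimum is 7/2 at row 1 (s1 leaves); pivot element 10/3.
Divide row 1 by 10/3; eliminate column x3 from the other rows.
Second iteration: most negative z-row entry is -1 in column x1, so x1 enters.
Ratio test on column x1 — row 1: (7/2)/1 = 7/2; row 2: entry 0 ≤ 0; row 3: entry 0 ≤ 0. Minimum is 7/2 at row 1 (x3 leaves); pivot element 1.
Divide row 1 by 1; eliminate column x1 from the other rows.
After both pivots, the entry at constraint row 1, column RHS is 7/2.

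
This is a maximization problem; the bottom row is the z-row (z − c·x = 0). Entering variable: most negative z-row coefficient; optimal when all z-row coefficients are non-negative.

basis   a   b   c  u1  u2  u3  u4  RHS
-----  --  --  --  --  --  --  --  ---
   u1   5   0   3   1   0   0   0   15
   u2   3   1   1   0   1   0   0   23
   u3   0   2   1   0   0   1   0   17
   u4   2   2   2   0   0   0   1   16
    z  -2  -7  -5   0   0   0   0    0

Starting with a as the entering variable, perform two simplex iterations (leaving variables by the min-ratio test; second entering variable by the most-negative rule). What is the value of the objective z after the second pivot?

41

Ratio test on column a — row 1: 15/5 = 3; row 2: 23/3 = 23/3; row 3: entry 0 ≤ 0; row 4: 16/2 = 8. Minimum is 3 at row 1 (u1 leaves); pivot element 5.
Pivot on row 1; the z-row RHS becomes 0 − (-2)·3 = 6.
Next entering variable (most negative z-row entry -7): b.
Ratio test on column b — row 1: entry 0 ≤ 0; row 2: 14/1 = 14; row 3: 17/2 = 17/2; row 4: 10/2 = 5. Minimum is 5 at row 4 (u4 leaves); pivot element 2.
After the second pivot the z-row RHS is 6 − (-7)·5 = 41.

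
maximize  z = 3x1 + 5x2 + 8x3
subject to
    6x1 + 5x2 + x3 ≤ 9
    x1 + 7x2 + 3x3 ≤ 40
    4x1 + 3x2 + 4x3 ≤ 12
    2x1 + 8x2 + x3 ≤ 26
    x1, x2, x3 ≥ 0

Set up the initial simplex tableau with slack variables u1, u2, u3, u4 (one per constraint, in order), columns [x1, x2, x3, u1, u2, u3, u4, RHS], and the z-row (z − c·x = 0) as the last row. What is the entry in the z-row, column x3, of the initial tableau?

The z-row carries the negated objective coefficients: the x3 entry is -8.

-8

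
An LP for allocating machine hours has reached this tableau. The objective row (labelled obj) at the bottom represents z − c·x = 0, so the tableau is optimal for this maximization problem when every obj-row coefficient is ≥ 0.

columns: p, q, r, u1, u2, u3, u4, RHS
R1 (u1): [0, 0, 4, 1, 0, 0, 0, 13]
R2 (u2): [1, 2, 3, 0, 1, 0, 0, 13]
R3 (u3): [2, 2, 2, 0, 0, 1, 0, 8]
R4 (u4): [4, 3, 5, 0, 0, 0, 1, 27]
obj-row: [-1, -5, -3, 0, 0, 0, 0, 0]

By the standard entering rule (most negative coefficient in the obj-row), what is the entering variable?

Negative obj-row entries: p: -1, q: -5, r: -3.
The most negative is -5 in column q, so q enters.

q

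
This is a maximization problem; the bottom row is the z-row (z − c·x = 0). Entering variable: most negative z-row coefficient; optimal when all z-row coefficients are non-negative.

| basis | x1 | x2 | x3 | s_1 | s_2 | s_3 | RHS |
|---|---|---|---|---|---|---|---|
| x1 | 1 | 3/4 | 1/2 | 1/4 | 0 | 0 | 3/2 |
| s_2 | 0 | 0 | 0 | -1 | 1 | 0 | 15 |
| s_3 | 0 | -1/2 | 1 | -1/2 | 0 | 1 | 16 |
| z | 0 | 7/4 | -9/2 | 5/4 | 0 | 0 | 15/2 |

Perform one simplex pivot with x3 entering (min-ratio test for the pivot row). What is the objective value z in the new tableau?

Ratio test on column x3 — row 1: (3/2)/(1/2) = 3; row 2: entry 0 ≤ 0; row 3: 16/1 = 16. Minimum is 3 at row 1 (x1 leaves); pivot element 1/2.
Pivot on row 1; the z-row RHS becomes 15/2 − (-9/2)·3 = 21.

21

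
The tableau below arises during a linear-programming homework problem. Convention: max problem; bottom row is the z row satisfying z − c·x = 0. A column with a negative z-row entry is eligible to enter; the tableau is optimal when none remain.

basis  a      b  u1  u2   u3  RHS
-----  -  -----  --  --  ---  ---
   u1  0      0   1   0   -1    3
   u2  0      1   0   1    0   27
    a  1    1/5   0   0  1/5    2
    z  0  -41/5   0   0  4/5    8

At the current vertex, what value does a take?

2

a is basic (row 3); its value is the RHS of that row, 2.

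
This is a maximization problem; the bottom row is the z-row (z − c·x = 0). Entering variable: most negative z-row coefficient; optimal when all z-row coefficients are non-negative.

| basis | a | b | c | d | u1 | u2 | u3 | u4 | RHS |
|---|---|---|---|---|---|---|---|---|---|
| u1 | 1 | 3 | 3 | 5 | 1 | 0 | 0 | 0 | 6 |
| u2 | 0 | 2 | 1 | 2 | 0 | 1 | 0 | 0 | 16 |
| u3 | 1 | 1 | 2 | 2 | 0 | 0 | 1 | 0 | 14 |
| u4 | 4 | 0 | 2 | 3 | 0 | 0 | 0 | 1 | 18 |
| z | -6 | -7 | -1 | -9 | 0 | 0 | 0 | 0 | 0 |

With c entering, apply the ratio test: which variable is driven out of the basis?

u1

Column c entries and ratios — u1: 6/3 = 2; u2: 16/1 = 16; u3: 14/2 = 7; u4: 18/2 = 9.
Smallest ratio is 2 in the row of u1, so u1 leaves.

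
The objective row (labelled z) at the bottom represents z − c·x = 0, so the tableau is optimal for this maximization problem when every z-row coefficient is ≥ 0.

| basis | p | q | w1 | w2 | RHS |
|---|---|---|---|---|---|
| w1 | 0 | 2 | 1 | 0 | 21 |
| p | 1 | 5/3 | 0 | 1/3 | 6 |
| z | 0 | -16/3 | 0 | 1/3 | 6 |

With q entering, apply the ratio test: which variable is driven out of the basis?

p

Column q entries and ratios — w1: 21/2 = 21/2; p: 6/(5/3) = 18/5.
Smallest ratio is 18/5 in the row of p, so p leaves.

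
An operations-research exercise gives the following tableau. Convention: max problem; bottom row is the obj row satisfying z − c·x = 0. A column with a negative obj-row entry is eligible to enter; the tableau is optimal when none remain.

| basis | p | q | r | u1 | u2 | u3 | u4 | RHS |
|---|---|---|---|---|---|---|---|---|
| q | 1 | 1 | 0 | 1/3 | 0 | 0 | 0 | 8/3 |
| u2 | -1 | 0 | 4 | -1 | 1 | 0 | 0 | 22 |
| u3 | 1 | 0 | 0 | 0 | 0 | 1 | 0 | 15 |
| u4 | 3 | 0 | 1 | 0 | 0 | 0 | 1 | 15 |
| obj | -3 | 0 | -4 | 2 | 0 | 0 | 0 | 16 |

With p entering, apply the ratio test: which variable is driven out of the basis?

Column p entries and ratios — q: (8/3)/1 = 8/3; u2: -1 ≤ 0, skip; u3: 15/1 = 15; u4: 15/3 = 5.
Smallest ratio is 8/3 in the row of q, so q leaves.

q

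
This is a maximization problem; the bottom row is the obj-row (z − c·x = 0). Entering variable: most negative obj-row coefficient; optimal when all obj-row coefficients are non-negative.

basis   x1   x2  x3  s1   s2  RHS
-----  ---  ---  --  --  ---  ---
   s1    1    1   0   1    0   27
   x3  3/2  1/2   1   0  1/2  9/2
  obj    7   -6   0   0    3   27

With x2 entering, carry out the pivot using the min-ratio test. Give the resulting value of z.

Ratio test on column x2 — row 1: 27/1 = 27; row 2: (9/2)/(1/2) = 9. Minimum is 9 at row 2 (x3 leaves); pivot element 1/2.
Pivot on row 2; the obj-row RHS becomes 27 − (-6)·9 = 81.

81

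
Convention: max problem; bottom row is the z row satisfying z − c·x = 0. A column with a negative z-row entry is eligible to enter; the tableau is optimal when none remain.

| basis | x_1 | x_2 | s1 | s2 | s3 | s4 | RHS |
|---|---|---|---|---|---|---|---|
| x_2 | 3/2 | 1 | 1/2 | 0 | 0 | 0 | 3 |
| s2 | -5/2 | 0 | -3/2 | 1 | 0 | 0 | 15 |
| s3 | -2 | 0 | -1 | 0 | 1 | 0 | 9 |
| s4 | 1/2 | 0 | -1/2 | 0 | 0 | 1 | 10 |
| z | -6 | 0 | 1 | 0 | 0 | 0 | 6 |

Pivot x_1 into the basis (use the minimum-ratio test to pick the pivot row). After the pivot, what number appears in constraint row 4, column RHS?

Ratio test on column x_1 — row 1: 3/(3/2) = 2; row 2: entry -5/2 ≤ 0; row 3: entry -2 ≤ 0; row 4: 10/(1/2) = 20. Minimum is 2 at row 1 (x_2 leaves); pivot element 3/2.
Divide row 1 by 3/2; eliminate column x_1 from the other rows.
Row 4 update in column RHS: 10 − (1/2)·2 = 9.

9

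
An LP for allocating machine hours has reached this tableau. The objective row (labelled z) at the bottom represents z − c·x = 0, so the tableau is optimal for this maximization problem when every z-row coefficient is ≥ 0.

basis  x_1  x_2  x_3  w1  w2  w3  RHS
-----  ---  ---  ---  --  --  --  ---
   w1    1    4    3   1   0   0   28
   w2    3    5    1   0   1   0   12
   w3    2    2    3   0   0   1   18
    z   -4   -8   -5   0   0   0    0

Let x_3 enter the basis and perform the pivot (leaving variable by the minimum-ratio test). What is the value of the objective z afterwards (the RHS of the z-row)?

Ratio test on column x_3 — row 1: 28/3 = 28/3; row 2: 12/1 = 12; row 3: 18/3 = 6. Minimum is 6 at row 3 (w3 leaves); pivot element 3.
Pivot on row 3; the z-row RHS becomes 0 − (-5)·6 = 30.

30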